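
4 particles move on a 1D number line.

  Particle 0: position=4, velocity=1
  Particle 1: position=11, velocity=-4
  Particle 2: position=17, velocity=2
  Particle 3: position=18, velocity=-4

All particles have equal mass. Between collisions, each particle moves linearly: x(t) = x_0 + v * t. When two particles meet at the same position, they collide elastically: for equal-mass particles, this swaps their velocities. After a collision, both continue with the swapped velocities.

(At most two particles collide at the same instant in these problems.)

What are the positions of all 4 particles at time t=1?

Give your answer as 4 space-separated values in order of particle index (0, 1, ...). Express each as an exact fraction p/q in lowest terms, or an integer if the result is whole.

Collision at t=1/6: particles 2 and 3 swap velocities; positions: p0=25/6 p1=31/3 p2=52/3 p3=52/3; velocities now: v0=1 v1=-4 v2=-4 v3=2
Advance to t=1 (no further collisions before then); velocities: v0=1 v1=-4 v2=-4 v3=2; positions = 5 7 14 19

Answer: 5 7 14 19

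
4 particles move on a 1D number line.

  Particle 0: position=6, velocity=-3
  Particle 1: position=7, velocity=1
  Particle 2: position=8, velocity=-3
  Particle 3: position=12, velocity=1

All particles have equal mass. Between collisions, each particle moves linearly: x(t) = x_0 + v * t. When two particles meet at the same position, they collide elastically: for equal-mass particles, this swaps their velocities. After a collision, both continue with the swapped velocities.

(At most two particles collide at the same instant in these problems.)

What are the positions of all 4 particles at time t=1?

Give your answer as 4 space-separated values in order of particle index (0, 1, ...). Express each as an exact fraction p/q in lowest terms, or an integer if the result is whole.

Answer: 3 5 8 13

Derivation:
Collision at t=1/4: particles 1 and 2 swap velocities; positions: p0=21/4 p1=29/4 p2=29/4 p3=49/4; velocities now: v0=-3 v1=-3 v2=1 v3=1
Advance to t=1 (no further collisions before then); velocities: v0=-3 v1=-3 v2=1 v3=1; positions = 3 5 8 13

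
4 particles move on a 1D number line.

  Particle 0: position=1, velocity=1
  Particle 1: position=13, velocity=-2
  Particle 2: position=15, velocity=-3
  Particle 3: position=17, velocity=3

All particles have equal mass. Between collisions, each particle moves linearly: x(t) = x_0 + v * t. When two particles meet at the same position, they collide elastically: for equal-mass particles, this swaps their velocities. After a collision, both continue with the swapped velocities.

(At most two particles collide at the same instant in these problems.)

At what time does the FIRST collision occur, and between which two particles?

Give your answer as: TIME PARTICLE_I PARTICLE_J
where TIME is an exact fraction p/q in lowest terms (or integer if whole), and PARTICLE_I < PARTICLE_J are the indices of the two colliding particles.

Answer: 2 1 2

Derivation:
Pair (0,1): pos 1,13 vel 1,-2 -> gap=12, closing at 3/unit, collide at t=4
Pair (1,2): pos 13,15 vel -2,-3 -> gap=2, closing at 1/unit, collide at t=2
Pair (2,3): pos 15,17 vel -3,3 -> not approaching (rel speed -6 <= 0)
Earliest collision: t=2 between 1 and 2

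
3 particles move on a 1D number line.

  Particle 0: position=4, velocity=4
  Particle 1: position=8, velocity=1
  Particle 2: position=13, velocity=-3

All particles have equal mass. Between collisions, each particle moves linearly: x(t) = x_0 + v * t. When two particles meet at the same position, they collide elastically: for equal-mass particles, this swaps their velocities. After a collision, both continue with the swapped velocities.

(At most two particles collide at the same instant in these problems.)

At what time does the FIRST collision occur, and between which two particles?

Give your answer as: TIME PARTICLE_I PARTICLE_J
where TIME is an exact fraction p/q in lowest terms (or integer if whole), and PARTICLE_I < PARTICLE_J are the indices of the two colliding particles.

Answer: 5/4 1 2

Derivation:
Pair (0,1): pos 4,8 vel 4,1 -> gap=4, closing at 3/unit, collide at t=4/3
Pair (1,2): pos 8,13 vel 1,-3 -> gap=5, closing at 4/unit, collide at t=5/4
Earliest collision: t=5/4 between 1 and 2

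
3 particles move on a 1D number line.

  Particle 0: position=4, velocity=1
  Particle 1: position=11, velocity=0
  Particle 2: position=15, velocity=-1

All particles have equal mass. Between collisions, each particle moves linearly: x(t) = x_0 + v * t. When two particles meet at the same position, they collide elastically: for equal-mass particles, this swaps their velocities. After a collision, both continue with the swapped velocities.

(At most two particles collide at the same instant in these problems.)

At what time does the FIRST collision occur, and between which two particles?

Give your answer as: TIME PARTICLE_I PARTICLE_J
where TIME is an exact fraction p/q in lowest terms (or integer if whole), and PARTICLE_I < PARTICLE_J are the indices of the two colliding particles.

Answer: 4 1 2

Derivation:
Pair (0,1): pos 4,11 vel 1,0 -> gap=7, closing at 1/unit, collide at t=7
Pair (1,2): pos 11,15 vel 0,-1 -> gap=4, closing at 1/unit, collide at t=4
Earliest collision: t=4 between 1 and 2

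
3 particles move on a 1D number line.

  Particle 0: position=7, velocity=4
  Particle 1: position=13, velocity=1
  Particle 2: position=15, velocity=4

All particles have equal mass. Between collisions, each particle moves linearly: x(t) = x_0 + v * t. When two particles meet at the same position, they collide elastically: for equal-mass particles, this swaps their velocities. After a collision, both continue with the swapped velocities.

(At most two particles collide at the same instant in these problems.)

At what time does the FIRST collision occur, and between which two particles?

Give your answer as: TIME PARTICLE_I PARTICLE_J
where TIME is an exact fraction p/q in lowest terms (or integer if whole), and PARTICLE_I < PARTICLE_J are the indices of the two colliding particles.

Answer: 2 0 1

Derivation:
Pair (0,1): pos 7,13 vel 4,1 -> gap=6, closing at 3/unit, collide at t=2
Pair (1,2): pos 13,15 vel 1,4 -> not approaching (rel speed -3 <= 0)
Earliest collision: t=2 between 0 and 1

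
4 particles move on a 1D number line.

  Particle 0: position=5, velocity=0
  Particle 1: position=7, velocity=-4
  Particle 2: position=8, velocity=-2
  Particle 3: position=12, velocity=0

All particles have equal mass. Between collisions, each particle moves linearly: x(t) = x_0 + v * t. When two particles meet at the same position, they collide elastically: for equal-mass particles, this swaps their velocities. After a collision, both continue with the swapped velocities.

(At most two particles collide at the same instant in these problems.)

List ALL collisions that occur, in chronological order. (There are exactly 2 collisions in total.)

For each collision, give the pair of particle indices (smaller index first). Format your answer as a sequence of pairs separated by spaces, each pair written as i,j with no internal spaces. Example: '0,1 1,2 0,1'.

Answer: 0,1 1,2

Derivation:
Collision at t=1/2: particles 0 and 1 swap velocities; positions: p0=5 p1=5 p2=7 p3=12; velocities now: v0=-4 v1=0 v2=-2 v3=0
Collision at t=3/2: particles 1 and 2 swap velocities; positions: p0=1 p1=5 p2=5 p3=12; velocities now: v0=-4 v1=-2 v2=0 v3=0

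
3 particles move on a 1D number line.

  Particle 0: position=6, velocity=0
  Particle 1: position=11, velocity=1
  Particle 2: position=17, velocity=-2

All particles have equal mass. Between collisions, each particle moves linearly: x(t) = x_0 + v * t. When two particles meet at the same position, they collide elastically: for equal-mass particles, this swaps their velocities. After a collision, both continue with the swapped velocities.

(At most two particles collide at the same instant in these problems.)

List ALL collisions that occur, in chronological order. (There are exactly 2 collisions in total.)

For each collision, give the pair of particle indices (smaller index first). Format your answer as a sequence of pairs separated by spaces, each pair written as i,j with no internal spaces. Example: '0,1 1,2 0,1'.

Collision at t=2: particles 1 and 2 swap velocities; positions: p0=6 p1=13 p2=13; velocities now: v0=0 v1=-2 v2=1
Collision at t=11/2: particles 0 and 1 swap velocities; positions: p0=6 p1=6 p2=33/2; velocities now: v0=-2 v1=0 v2=1

Answer: 1,2 0,1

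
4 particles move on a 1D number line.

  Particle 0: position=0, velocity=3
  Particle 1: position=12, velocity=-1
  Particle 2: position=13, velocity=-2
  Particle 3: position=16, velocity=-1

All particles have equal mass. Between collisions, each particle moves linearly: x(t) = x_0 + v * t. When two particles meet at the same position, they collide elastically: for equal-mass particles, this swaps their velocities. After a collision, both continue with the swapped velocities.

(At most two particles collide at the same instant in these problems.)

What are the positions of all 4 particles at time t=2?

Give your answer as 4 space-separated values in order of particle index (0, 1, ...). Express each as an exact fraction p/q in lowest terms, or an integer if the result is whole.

Collision at t=1: particles 1 and 2 swap velocities; positions: p0=3 p1=11 p2=11 p3=15; velocities now: v0=3 v1=-2 v2=-1 v3=-1
Advance to t=2 (no further collisions before then); velocities: v0=3 v1=-2 v2=-1 v3=-1; positions = 6 9 10 14

Answer: 6 9 10 14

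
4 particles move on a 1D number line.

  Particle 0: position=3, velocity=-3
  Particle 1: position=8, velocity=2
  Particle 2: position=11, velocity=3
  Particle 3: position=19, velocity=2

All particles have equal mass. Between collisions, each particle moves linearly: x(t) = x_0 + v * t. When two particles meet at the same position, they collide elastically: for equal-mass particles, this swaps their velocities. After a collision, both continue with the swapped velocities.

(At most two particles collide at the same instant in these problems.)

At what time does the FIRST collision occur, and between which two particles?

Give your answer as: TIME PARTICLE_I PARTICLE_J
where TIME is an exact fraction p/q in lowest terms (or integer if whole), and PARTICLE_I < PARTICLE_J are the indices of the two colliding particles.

Pair (0,1): pos 3,8 vel -3,2 -> not approaching (rel speed -5 <= 0)
Pair (1,2): pos 8,11 vel 2,3 -> not approaching (rel speed -1 <= 0)
Pair (2,3): pos 11,19 vel 3,2 -> gap=8, closing at 1/unit, collide at t=8
Earliest collision: t=8 between 2 and 3

Answer: 8 2 3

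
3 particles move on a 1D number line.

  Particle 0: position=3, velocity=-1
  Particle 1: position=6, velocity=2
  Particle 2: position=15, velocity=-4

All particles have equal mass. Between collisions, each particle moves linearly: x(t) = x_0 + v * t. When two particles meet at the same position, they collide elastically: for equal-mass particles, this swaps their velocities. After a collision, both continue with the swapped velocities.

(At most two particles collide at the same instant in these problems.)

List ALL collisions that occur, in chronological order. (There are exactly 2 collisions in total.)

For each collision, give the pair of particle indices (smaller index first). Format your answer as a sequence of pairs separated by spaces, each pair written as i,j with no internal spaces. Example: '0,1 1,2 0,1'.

Answer: 1,2 0,1

Derivation:
Collision at t=3/2: particles 1 and 2 swap velocities; positions: p0=3/2 p1=9 p2=9; velocities now: v0=-1 v1=-4 v2=2
Collision at t=4: particles 0 and 1 swap velocities; positions: p0=-1 p1=-1 p2=14; velocities now: v0=-4 v1=-1 v2=2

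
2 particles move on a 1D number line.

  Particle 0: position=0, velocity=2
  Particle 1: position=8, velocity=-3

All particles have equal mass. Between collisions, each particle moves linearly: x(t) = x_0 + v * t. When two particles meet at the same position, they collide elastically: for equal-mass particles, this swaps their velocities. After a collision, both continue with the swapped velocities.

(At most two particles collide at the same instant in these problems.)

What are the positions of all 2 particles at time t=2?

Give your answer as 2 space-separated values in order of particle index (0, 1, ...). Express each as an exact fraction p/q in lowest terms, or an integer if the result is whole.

Collision at t=8/5: particles 0 and 1 swap velocities; positions: p0=16/5 p1=16/5; velocities now: v0=-3 v1=2
Advance to t=2 (no further collisions before then); velocities: v0=-3 v1=2; positions = 2 4

Answer: 2 4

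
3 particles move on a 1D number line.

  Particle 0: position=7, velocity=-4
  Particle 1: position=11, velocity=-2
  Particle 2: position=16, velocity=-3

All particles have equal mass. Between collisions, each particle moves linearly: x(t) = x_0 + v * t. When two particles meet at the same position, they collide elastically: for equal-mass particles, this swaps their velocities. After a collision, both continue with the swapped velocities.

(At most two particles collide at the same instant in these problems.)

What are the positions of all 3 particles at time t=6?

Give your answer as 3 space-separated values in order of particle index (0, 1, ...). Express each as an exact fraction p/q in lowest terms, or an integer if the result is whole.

Answer: -17 -2 -1

Derivation:
Collision at t=5: particles 1 and 2 swap velocities; positions: p0=-13 p1=1 p2=1; velocities now: v0=-4 v1=-3 v2=-2
Advance to t=6 (no further collisions before then); velocities: v0=-4 v1=-3 v2=-2; positions = -17 -2 -1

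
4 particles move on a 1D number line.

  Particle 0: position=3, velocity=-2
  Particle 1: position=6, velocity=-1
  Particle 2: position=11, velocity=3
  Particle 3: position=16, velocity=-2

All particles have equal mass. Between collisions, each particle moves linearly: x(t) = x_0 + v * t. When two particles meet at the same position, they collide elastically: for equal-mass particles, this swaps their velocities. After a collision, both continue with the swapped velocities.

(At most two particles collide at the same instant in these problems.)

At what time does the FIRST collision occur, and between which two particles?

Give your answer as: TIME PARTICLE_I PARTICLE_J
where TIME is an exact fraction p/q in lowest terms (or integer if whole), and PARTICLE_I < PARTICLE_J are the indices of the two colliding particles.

Pair (0,1): pos 3,6 vel -2,-1 -> not approaching (rel speed -1 <= 0)
Pair (1,2): pos 6,11 vel -1,3 -> not approaching (rel speed -4 <= 0)
Pair (2,3): pos 11,16 vel 3,-2 -> gap=5, closing at 5/unit, collide at t=1
Earliest collision: t=1 between 2 and 3

Answer: 1 2 3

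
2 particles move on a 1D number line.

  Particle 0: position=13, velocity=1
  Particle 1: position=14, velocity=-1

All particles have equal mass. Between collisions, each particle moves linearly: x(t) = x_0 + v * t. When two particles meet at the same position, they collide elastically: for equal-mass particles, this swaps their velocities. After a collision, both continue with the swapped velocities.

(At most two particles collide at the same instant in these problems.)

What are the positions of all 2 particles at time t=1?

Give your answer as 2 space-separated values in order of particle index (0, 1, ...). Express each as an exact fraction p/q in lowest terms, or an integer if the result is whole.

Collision at t=1/2: particles 0 and 1 swap velocities; positions: p0=27/2 p1=27/2; velocities now: v0=-1 v1=1
Advance to t=1 (no further collisions before then); velocities: v0=-1 v1=1; positions = 13 14

Answer: 13 14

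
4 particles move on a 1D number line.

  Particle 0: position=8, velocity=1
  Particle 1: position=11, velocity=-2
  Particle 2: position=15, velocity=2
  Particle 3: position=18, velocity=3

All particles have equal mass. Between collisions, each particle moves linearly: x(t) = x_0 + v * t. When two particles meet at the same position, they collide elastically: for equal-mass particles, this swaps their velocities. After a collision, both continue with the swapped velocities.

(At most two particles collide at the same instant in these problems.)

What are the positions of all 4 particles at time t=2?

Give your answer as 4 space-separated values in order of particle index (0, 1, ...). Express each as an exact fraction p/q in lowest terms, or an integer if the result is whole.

Collision at t=1: particles 0 and 1 swap velocities; positions: p0=9 p1=9 p2=17 p3=21; velocities now: v0=-2 v1=1 v2=2 v3=3
Advance to t=2 (no further collisions before then); velocities: v0=-2 v1=1 v2=2 v3=3; positions = 7 10 19 24

Answer: 7 10 19 24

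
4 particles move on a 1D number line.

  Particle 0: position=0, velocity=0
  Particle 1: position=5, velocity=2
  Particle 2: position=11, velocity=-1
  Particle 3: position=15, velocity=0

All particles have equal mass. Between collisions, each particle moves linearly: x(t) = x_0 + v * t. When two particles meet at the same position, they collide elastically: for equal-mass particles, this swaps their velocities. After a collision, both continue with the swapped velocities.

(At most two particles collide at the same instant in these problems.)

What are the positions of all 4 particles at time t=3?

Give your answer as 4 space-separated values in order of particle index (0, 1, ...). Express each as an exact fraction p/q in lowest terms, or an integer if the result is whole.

Answer: 0 8 11 15

Derivation:
Collision at t=2: particles 1 and 2 swap velocities; positions: p0=0 p1=9 p2=9 p3=15; velocities now: v0=0 v1=-1 v2=2 v3=0
Advance to t=3 (no further collisions before then); velocities: v0=0 v1=-1 v2=2 v3=0; positions = 0 8 11 15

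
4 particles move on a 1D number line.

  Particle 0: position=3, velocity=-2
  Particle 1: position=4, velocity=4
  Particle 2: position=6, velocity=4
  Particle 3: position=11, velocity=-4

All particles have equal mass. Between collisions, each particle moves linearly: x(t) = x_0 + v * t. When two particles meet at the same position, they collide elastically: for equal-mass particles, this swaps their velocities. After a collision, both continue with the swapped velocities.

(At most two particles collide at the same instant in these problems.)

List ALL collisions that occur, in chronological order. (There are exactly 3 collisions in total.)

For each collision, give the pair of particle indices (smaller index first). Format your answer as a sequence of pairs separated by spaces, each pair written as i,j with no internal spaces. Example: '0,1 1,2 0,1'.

Collision at t=5/8: particles 2 and 3 swap velocities; positions: p0=7/4 p1=13/2 p2=17/2 p3=17/2; velocities now: v0=-2 v1=4 v2=-4 v3=4
Collision at t=7/8: particles 1 and 2 swap velocities; positions: p0=5/4 p1=15/2 p2=15/2 p3=19/2; velocities now: v0=-2 v1=-4 v2=4 v3=4
Collision at t=4: particles 0 and 1 swap velocities; positions: p0=-5 p1=-5 p2=20 p3=22; velocities now: v0=-4 v1=-2 v2=4 v3=4

Answer: 2,3 1,2 0,1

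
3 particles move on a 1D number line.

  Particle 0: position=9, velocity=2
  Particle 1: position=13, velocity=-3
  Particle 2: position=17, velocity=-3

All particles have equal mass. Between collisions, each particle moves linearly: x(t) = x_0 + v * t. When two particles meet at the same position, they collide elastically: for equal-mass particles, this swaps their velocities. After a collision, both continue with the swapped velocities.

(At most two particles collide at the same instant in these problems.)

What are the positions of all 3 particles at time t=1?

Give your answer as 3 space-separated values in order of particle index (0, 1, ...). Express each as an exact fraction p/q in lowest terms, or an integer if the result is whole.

Collision at t=4/5: particles 0 and 1 swap velocities; positions: p0=53/5 p1=53/5 p2=73/5; velocities now: v0=-3 v1=2 v2=-3
Advance to t=1 (no further collisions before then); velocities: v0=-3 v1=2 v2=-3; positions = 10 11 14

Answer: 10 11 14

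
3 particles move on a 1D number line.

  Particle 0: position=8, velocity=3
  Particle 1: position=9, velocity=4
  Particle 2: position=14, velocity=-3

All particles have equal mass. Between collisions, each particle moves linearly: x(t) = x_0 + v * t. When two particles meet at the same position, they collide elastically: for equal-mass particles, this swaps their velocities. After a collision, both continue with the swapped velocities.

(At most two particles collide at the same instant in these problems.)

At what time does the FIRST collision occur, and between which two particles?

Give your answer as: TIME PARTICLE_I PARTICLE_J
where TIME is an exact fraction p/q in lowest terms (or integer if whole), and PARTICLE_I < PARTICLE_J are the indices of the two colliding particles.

Pair (0,1): pos 8,9 vel 3,4 -> not approaching (rel speed -1 <= 0)
Pair (1,2): pos 9,14 vel 4,-3 -> gap=5, closing at 7/unit, collide at t=5/7
Earliest collision: t=5/7 between 1 and 2

Answer: 5/7 1 2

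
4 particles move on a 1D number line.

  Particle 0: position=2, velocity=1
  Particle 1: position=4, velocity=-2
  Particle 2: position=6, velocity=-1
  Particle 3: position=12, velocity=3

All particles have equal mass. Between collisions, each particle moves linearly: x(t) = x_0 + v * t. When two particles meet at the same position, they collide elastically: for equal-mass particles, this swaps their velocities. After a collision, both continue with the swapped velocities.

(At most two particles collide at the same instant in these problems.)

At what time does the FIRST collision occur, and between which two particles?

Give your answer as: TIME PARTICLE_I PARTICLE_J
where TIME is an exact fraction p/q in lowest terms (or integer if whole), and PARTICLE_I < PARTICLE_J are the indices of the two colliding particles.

Answer: 2/3 0 1

Derivation:
Pair (0,1): pos 2,4 vel 1,-2 -> gap=2, closing at 3/unit, collide at t=2/3
Pair (1,2): pos 4,6 vel -2,-1 -> not approaching (rel speed -1 <= 0)
Pair (2,3): pos 6,12 vel -1,3 -> not approaching (rel speed -4 <= 0)
Earliest collision: t=2/3 between 0 and 1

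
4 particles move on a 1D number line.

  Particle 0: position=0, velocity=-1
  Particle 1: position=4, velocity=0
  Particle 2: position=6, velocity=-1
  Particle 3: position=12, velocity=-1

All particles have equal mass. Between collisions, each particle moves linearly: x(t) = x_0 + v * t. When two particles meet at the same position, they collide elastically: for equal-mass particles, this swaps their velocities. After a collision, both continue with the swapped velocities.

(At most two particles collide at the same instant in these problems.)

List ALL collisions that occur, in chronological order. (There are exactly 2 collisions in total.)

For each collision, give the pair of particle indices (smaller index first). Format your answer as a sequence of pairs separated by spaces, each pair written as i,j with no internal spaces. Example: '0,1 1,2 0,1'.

Answer: 1,2 2,3

Derivation:
Collision at t=2: particles 1 and 2 swap velocities; positions: p0=-2 p1=4 p2=4 p3=10; velocities now: v0=-1 v1=-1 v2=0 v3=-1
Collision at t=8: particles 2 and 3 swap velocities; positions: p0=-8 p1=-2 p2=4 p3=4; velocities now: v0=-1 v1=-1 v2=-1 v3=0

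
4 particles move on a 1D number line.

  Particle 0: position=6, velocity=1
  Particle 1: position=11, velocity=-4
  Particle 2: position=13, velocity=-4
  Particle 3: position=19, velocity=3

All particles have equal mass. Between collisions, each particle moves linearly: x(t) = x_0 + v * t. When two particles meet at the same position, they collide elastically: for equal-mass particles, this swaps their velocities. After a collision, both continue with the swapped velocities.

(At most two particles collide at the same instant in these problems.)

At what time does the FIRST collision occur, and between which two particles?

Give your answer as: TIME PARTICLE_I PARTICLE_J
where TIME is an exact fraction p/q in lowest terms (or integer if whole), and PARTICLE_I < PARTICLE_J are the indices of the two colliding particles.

Answer: 1 0 1

Derivation:
Pair (0,1): pos 6,11 vel 1,-4 -> gap=5, closing at 5/unit, collide at t=1
Pair (1,2): pos 11,13 vel -4,-4 -> not approaching (rel speed 0 <= 0)
Pair (2,3): pos 13,19 vel -4,3 -> not approaching (rel speed -7 <= 0)
Earliest collision: t=1 between 0 and 1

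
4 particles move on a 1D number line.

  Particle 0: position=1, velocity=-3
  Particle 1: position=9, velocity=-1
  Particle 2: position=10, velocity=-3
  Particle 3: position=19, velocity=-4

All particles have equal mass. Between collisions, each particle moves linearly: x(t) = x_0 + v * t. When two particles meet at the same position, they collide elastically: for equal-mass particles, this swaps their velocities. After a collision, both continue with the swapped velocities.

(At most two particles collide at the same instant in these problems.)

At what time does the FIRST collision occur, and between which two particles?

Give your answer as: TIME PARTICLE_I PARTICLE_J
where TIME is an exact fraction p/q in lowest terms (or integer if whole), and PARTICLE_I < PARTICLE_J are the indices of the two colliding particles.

Pair (0,1): pos 1,9 vel -3,-1 -> not approaching (rel speed -2 <= 0)
Pair (1,2): pos 9,10 vel -1,-3 -> gap=1, closing at 2/unit, collide at t=1/2
Pair (2,3): pos 10,19 vel -3,-4 -> gap=9, closing at 1/unit, collide at t=9
Earliest collision: t=1/2 between 1 and 2

Answer: 1/2 1 2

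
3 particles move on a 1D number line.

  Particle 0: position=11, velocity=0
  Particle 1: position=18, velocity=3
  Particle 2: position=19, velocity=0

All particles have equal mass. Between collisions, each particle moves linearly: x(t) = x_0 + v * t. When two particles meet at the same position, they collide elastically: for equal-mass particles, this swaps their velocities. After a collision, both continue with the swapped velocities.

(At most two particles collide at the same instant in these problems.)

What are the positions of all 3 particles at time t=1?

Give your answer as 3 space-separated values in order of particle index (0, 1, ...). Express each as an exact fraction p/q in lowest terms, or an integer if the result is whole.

Answer: 11 19 21

Derivation:
Collision at t=1/3: particles 1 and 2 swap velocities; positions: p0=11 p1=19 p2=19; velocities now: v0=0 v1=0 v2=3
Advance to t=1 (no further collisions before then); velocities: v0=0 v1=0 v2=3; positions = 11 19 21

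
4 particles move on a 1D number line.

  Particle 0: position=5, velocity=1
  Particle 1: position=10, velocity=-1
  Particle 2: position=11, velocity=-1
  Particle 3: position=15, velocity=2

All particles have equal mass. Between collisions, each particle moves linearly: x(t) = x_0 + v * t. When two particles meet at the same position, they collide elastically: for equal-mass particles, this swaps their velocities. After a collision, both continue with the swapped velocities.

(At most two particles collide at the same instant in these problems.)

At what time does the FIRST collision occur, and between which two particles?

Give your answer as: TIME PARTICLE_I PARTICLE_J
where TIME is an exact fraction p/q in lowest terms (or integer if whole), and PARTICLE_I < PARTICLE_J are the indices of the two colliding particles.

Answer: 5/2 0 1

Derivation:
Pair (0,1): pos 5,10 vel 1,-1 -> gap=5, closing at 2/unit, collide at t=5/2
Pair (1,2): pos 10,11 vel -1,-1 -> not approaching (rel speed 0 <= 0)
Pair (2,3): pos 11,15 vel -1,2 -> not approaching (rel speed -3 <= 0)
Earliest collision: t=5/2 between 0 and 1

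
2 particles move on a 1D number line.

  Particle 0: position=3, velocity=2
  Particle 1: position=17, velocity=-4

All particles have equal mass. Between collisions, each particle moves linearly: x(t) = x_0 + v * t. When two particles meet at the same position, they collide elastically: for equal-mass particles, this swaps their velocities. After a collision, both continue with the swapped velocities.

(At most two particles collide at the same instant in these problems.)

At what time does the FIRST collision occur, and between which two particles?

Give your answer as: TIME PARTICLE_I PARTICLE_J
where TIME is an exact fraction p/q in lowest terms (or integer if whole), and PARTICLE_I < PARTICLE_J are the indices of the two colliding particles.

Pair (0,1): pos 3,17 vel 2,-4 -> gap=14, closing at 6/unit, collide at t=7/3
Earliest collision: t=7/3 between 0 and 1

Answer: 7/3 0 1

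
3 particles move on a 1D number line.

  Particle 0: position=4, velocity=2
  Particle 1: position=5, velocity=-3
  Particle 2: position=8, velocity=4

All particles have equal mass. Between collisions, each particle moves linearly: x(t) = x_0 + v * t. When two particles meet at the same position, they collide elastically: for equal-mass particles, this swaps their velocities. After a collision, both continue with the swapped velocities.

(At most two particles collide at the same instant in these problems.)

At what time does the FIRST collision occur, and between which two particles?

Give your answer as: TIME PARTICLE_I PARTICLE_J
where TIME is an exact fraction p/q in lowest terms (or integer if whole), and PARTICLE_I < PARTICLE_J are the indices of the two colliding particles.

Answer: 1/5 0 1

Derivation:
Pair (0,1): pos 4,5 vel 2,-3 -> gap=1, closing at 5/unit, collide at t=1/5
Pair (1,2): pos 5,8 vel -3,4 -> not approaching (rel speed -7 <= 0)
Earliest collision: t=1/5 between 0 and 1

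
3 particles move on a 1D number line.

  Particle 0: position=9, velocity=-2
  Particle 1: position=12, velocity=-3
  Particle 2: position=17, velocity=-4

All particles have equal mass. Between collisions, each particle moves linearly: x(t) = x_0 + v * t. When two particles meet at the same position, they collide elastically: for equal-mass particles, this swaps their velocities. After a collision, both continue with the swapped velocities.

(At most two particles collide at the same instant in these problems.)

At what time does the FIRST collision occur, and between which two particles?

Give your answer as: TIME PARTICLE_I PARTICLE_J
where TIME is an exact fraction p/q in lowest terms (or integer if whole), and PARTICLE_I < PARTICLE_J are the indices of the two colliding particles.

Pair (0,1): pos 9,12 vel -2,-3 -> gap=3, closing at 1/unit, collide at t=3
Pair (1,2): pos 12,17 vel -3,-4 -> gap=5, closing at 1/unit, collide at t=5
Earliest collision: t=3 between 0 and 1

Answer: 3 0 1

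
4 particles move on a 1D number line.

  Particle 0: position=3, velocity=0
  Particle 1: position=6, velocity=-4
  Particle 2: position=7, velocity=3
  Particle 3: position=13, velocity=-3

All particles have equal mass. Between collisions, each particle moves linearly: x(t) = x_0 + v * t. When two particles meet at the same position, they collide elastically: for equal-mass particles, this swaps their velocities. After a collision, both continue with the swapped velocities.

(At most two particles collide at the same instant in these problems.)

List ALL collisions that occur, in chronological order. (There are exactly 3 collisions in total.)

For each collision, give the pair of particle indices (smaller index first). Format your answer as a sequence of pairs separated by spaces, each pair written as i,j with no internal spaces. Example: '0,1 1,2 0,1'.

Answer: 0,1 2,3 1,2

Derivation:
Collision at t=3/4: particles 0 and 1 swap velocities; positions: p0=3 p1=3 p2=37/4 p3=43/4; velocities now: v0=-4 v1=0 v2=3 v3=-3
Collision at t=1: particles 2 and 3 swap velocities; positions: p0=2 p1=3 p2=10 p3=10; velocities now: v0=-4 v1=0 v2=-3 v3=3
Collision at t=10/3: particles 1 and 2 swap velocities; positions: p0=-22/3 p1=3 p2=3 p3=17; velocities now: v0=-4 v1=-3 v2=0 v3=3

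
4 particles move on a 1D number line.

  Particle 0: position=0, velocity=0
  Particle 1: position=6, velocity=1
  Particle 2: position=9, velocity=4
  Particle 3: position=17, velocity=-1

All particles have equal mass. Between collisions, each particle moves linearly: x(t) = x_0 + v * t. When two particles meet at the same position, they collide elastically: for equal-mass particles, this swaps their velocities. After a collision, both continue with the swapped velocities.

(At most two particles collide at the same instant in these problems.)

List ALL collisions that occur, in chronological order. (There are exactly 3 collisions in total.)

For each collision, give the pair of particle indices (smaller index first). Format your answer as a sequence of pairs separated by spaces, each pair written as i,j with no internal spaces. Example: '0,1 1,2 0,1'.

Collision at t=8/5: particles 2 and 3 swap velocities; positions: p0=0 p1=38/5 p2=77/5 p3=77/5; velocities now: v0=0 v1=1 v2=-1 v3=4
Collision at t=11/2: particles 1 and 2 swap velocities; positions: p0=0 p1=23/2 p2=23/2 p3=31; velocities now: v0=0 v1=-1 v2=1 v3=4
Collision at t=17: particles 0 and 1 swap velocities; positions: p0=0 p1=0 p2=23 p3=77; velocities now: v0=-1 v1=0 v2=1 v3=4

Answer: 2,3 1,2 0,1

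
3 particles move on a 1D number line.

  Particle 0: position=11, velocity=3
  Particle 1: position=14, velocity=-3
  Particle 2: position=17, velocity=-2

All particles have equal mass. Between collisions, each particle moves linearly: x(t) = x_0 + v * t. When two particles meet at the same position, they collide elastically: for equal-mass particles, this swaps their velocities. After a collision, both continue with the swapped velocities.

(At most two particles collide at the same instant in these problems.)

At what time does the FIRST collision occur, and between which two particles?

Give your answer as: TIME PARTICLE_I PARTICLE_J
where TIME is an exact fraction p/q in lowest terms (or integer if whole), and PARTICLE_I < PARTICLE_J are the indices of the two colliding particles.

Pair (0,1): pos 11,14 vel 3,-3 -> gap=3, closing at 6/unit, collide at t=1/2
Pair (1,2): pos 14,17 vel -3,-2 -> not approaching (rel speed -1 <= 0)
Earliest collision: t=1/2 between 0 and 1

Answer: 1/2 0 1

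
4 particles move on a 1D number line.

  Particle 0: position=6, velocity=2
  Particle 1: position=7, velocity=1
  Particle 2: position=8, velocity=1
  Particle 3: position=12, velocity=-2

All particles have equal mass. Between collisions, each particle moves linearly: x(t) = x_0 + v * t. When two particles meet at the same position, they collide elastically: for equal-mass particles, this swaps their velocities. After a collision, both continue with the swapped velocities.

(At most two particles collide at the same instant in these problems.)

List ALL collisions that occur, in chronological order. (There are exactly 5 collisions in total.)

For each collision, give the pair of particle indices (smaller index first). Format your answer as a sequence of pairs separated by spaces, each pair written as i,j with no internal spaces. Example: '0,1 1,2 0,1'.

Answer: 0,1 2,3 1,2 0,1 2,3

Derivation:
Collision at t=1: particles 0 and 1 swap velocities; positions: p0=8 p1=8 p2=9 p3=10; velocities now: v0=1 v1=2 v2=1 v3=-2
Collision at t=4/3: particles 2 and 3 swap velocities; positions: p0=25/3 p1=26/3 p2=28/3 p3=28/3; velocities now: v0=1 v1=2 v2=-2 v3=1
Collision at t=3/2: particles 1 and 2 swap velocities; positions: p0=17/2 p1=9 p2=9 p3=19/2; velocities now: v0=1 v1=-2 v2=2 v3=1
Collision at t=5/3: particles 0 and 1 swap velocities; positions: p0=26/3 p1=26/3 p2=28/3 p3=29/3; velocities now: v0=-2 v1=1 v2=2 v3=1
Collision at t=2: particles 2 and 3 swap velocities; positions: p0=8 p1=9 p2=10 p3=10; velocities now: v0=-2 v1=1 v2=1 v3=2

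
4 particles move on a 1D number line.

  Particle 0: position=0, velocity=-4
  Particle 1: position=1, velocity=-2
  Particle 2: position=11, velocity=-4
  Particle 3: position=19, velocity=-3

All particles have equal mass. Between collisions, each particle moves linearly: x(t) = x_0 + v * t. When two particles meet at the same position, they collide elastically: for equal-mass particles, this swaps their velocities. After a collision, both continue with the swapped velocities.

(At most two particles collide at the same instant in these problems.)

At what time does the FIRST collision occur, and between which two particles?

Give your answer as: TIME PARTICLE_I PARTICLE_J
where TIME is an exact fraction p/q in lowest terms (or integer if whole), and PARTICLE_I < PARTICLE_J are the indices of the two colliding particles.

Pair (0,1): pos 0,1 vel -4,-2 -> not approaching (rel speed -2 <= 0)
Pair (1,2): pos 1,11 vel -2,-4 -> gap=10, closing at 2/unit, collide at t=5
Pair (2,3): pos 11,19 vel -4,-3 -> not approaching (rel speed -1 <= 0)
Earliest collision: t=5 between 1 and 2

Answer: 5 1 2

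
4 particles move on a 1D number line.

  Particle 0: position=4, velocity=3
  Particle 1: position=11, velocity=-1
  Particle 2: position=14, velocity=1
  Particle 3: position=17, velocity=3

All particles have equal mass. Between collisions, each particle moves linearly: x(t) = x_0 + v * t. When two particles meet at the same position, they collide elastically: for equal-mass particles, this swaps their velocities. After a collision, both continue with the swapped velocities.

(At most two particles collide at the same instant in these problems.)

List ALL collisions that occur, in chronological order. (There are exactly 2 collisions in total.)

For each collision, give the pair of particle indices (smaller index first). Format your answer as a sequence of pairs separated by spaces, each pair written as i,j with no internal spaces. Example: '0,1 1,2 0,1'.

Collision at t=7/4: particles 0 and 1 swap velocities; positions: p0=37/4 p1=37/4 p2=63/4 p3=89/4; velocities now: v0=-1 v1=3 v2=1 v3=3
Collision at t=5: particles 1 and 2 swap velocities; positions: p0=6 p1=19 p2=19 p3=32; velocities now: v0=-1 v1=1 v2=3 v3=3

Answer: 0,1 1,2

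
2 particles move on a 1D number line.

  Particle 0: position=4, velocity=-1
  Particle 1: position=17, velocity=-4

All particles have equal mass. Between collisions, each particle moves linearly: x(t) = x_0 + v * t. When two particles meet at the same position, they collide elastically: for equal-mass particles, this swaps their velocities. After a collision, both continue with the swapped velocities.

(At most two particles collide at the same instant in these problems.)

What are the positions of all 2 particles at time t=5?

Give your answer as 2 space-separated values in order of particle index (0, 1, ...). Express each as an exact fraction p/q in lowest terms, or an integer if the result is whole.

Collision at t=13/3: particles 0 and 1 swap velocities; positions: p0=-1/3 p1=-1/3; velocities now: v0=-4 v1=-1
Advance to t=5 (no further collisions before then); velocities: v0=-4 v1=-1; positions = -3 -1

Answer: -3 -1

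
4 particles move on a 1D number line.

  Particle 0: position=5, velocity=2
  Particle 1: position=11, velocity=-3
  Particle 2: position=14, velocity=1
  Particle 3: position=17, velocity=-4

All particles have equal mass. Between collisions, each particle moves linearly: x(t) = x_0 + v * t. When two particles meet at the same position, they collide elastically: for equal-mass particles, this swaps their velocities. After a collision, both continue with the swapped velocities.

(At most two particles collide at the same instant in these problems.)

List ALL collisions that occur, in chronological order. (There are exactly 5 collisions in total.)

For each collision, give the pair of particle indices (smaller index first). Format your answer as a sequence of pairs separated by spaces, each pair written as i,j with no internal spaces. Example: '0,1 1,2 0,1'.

Collision at t=3/5: particles 2 and 3 swap velocities; positions: p0=31/5 p1=46/5 p2=73/5 p3=73/5; velocities now: v0=2 v1=-3 v2=-4 v3=1
Collision at t=6/5: particles 0 and 1 swap velocities; positions: p0=37/5 p1=37/5 p2=61/5 p3=76/5; velocities now: v0=-3 v1=2 v2=-4 v3=1
Collision at t=2: particles 1 and 2 swap velocities; positions: p0=5 p1=9 p2=9 p3=16; velocities now: v0=-3 v1=-4 v2=2 v3=1
Collision at t=6: particles 0 and 1 swap velocities; positions: p0=-7 p1=-7 p2=17 p3=20; velocities now: v0=-4 v1=-3 v2=2 v3=1
Collision at t=9: particles 2 and 3 swap velocities; positions: p0=-19 p1=-16 p2=23 p3=23; velocities now: v0=-4 v1=-3 v2=1 v3=2

Answer: 2,3 0,1 1,2 0,1 2,3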